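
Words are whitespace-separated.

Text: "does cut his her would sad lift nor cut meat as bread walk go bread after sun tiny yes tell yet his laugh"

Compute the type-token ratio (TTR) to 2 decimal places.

0.87

N = 23 tokens, V = 20 types.
TTR = V / N = 20 / 23 = 0.87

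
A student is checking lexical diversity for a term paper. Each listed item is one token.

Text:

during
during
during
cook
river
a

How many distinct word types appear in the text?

4

Distinct types: {a, cook, during, river}
V = 4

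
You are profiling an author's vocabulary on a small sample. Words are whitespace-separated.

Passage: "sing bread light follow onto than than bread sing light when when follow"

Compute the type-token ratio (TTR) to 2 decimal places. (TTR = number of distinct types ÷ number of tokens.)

N = 13 tokens, V = 7 types.
TTR = V / N = 7 / 13 = 0.54

0.54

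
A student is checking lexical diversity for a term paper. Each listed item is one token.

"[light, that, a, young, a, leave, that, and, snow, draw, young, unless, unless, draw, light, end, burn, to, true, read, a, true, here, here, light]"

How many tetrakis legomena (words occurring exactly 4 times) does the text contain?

0

Frequencies: light:3, a:3, that:2, young:2, draw:2, unless:2, true:2, here:2, leave:1, and:1, snow:1, end:1, burn:1, to:1, read:1
Words with frequency 4: (none)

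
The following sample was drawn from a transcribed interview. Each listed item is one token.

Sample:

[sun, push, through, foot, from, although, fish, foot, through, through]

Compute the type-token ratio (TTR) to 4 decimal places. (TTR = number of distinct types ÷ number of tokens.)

N = 10 tokens, V = 7 types.
TTR = V / N = 7 / 10 = 0.7000

0.7000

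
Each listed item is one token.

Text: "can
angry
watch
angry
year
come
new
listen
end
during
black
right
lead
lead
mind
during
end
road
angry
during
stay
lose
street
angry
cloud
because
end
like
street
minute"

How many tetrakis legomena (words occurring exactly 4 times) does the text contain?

Frequencies: angry:4, end:3, during:3, lead:2, street:2, can:1, watch:1, year:1, come:1, new:1, listen:1, black:1, right:1, mind:1, road:1, stay:1, lose:1, cloud:1, because:1, like:1, … (1 more, each freq 1)
Words with frequency 4: angry

1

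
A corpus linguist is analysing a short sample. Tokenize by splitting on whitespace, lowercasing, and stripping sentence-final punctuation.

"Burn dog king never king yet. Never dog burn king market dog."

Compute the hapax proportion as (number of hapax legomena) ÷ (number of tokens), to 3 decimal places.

Frequencies: dog:3, king:3, burn:2, never:2, yet:1, market:1
Hapax count = 2; token count = 12.
Ratio = 2 / 12 = 0.167

0.167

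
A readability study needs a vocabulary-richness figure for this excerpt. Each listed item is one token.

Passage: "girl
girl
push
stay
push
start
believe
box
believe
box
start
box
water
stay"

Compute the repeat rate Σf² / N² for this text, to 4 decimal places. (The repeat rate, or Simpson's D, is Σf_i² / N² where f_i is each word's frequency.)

Frequencies: box:3, girl:2, push:2, stay:2, start:2, believe:2, water:1
Σf² = 30; N² = 196
Repeat rate = 30 / 196 = 0.1531

0.1531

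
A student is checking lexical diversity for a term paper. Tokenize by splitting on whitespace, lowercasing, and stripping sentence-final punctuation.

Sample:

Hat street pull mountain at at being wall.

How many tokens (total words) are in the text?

8

Tokens: hat, street, pull, mountain, at, at, being, wall
N = 8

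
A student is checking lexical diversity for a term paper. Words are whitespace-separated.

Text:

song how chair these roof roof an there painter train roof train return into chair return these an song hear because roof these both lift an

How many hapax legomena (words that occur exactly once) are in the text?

Frequencies: roof:4, these:3, an:3, song:2, chair:2, train:2, return:2, how:1, there:1, painter:1, into:1, hear:1, because:1, both:1, lift:1
Hapax (freq=1): because, both, hear, how, into, lift, painter, there

8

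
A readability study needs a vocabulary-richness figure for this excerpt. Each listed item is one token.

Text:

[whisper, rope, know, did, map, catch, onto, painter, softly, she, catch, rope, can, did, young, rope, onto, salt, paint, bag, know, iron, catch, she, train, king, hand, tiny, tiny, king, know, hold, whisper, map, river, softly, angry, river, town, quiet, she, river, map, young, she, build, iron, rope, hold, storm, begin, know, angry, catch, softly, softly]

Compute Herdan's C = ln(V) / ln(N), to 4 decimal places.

N = 56, V = 28.
ln(V) = 3.332205, ln(N) = 4.025352
C = 3.332205 / 4.025352 = 0.8278

0.8278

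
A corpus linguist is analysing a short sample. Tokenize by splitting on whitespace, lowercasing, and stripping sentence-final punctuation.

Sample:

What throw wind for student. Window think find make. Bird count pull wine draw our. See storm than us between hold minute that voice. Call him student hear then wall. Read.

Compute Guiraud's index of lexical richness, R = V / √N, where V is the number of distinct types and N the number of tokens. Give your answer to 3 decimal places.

5.388

N = 31, V = 30.
√N = 5.567764
R = 30 / 5.567764 = 5.388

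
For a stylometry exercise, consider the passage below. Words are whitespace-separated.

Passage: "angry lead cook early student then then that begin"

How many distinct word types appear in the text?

Distinct types: {angry, begin, cook, early, lead, student, that, then}
V = 8

8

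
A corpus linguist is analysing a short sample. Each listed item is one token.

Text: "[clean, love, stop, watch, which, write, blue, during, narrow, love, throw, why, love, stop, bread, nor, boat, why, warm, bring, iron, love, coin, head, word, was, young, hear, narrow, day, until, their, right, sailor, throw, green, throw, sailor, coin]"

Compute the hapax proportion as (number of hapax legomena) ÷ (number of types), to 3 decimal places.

0.759

Frequencies: love:4, throw:3, stop:2, narrow:2, why:2, coin:2, sailor:2, clean:1, watch:1, which:1, write:1, blue:1, during:1, bread:1, nor:1, boat:1, warm:1, bring:1, iron:1, head:1, … (9 more, each freq 1)
Hapax count = 22; type count = 29.
Ratio = 22 / 29 = 0.759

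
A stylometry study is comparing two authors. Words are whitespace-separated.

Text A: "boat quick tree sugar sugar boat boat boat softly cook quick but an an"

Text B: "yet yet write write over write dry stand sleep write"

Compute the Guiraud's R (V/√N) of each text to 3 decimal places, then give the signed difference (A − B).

A: V=8, N=14, R=2.138
B: V=6, N=10, R=1.897
Difference = 2.138 − 1.897 = 0.241

0.241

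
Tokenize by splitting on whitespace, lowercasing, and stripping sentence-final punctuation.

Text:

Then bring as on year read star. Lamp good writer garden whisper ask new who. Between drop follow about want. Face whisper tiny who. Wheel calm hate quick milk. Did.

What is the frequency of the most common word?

2

Frequencies: whisper:2, who:2, then:1, bring:1, as:1, on:1, year:1, read:1, star:1, lamp:1, good:1, writer:1, garden:1, ask:1, new:1, between:1, drop:1, follow:1, about:1, want:1, … (8 more, each freq 1)
Most common: 'whisper' with frequency 2.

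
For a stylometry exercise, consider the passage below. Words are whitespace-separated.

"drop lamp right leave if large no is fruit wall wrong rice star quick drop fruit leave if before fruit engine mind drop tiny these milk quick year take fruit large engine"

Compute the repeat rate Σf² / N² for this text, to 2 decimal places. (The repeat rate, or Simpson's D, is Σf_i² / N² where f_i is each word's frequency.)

Frequencies: fruit:4, drop:3, leave:2, if:2, large:2, quick:2, engine:2, lamp:1, right:1, no:1, is:1, wall:1, wrong:1, rice:1, star:1, before:1, mind:1, tiny:1, these:1, milk:1, … (2 more, each freq 1)
Σf² = 60; N² = 1024
Repeat rate = 60 / 1024 = 0.06

0.06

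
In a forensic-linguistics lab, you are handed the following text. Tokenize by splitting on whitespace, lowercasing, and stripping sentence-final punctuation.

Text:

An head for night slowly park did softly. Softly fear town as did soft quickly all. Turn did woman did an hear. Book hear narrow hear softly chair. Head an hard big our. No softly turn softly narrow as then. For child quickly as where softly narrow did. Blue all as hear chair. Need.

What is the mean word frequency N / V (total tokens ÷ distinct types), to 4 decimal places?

1.8621

N = 54 tokens, V = 29 types.
Mean frequency = N / V = 54 / 29 = 1.8621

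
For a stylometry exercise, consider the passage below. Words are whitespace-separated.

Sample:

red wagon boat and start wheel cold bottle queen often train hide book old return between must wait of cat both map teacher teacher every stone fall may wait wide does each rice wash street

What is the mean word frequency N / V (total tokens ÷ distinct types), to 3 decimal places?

1.061

N = 35 tokens, V = 33 types.
Mean frequency = N / V = 35 / 33 = 1.061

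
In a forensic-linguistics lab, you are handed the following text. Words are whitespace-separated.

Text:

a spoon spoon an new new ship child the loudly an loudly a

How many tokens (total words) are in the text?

Tokens: a, spoon, spoon, an, new, new, ship, child, the, loudly, an, loudly, a
N = 13

13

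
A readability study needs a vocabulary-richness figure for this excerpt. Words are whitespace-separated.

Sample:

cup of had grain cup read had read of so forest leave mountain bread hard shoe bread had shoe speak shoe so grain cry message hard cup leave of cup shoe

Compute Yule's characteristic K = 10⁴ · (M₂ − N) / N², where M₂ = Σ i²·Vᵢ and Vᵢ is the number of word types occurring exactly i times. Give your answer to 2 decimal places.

499.48

Frequencies: cup:4, shoe:4, of:3, had:3, grain:2, read:2, so:2, leave:2, bread:2, hard:2, forest:1, mountain:1, speak:1, cry:1, message:1
N = 31. Frequency spectrum: V_1=5, V_2=6, V_3=2, V_4=2
M₂ = 1²·5 + 2²·6 + 3²·2 + 4²·2 = 79
K = 10000 × (79 − 31) / 31² = 499.48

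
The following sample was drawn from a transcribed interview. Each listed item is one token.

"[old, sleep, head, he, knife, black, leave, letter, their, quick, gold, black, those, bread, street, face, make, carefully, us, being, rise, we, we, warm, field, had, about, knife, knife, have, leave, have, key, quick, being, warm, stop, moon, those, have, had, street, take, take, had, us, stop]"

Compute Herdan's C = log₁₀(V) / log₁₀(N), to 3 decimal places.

0.883

N = 47, V = 30.
log₁₀(V) = 1.477121, log₁₀(N) = 1.672098
C = 1.477121 / 1.672098 = 0.883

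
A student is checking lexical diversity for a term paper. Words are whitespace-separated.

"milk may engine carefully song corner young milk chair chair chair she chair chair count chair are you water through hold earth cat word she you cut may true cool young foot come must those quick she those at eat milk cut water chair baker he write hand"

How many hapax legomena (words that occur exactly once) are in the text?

23

Frequencies: chair:7, milk:3, she:3, may:2, young:2, you:2, water:2, cut:2, those:2, engine:1, carefully:1, song:1, corner:1, count:1, are:1, through:1, hold:1, earth:1, cat:1, word:1, … (12 more, each freq 1)
Hapax (freq=1): are, at, baker, carefully, cat, come, cool, corner, count, earth, eat, engine, foot, hand, he, hold, must, quick, song, through, true, word, write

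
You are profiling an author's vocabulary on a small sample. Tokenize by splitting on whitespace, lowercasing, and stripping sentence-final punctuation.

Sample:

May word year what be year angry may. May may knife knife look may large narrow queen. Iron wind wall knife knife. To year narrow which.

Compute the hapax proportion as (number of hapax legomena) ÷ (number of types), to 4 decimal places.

Frequencies: may:5, knife:4, year:3, narrow:2, word:1, what:1, be:1, angry:1, look:1, large:1, queen:1, iron:1, wind:1, wall:1, to:1, which:1
Hapax count = 12; type count = 16.
Ratio = 12 / 16 = 0.7500

0.7500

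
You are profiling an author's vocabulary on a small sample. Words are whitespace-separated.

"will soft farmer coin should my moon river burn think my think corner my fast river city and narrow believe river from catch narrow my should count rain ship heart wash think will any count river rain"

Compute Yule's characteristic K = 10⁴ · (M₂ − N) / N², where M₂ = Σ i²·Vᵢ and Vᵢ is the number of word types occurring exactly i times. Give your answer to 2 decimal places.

Frequencies: my:4, river:4, think:3, will:2, should:2, narrow:2, count:2, rain:2, soft:1, farmer:1, coin:1, moon:1, burn:1, corner:1, fast:1, city:1, and:1, believe:1, from:1, catch:1, … (4 more, each freq 1)
N = 37. Frequency spectrum: V_1=16, V_2=5, V_3=1, V_4=2
M₂ = 1²·16 + 2²·5 + 3²·1 + 4²·2 = 77
K = 10000 × (77 − 37) / 37² = 292.18

292.18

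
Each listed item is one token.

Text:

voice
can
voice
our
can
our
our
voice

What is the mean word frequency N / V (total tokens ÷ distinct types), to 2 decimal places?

2.67

N = 8 tokens, V = 3 types.
Mean frequency = N / V = 8 / 3 = 2.67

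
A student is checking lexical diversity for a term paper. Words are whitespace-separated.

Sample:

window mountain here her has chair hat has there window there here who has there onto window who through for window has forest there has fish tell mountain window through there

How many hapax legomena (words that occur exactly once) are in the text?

8

Frequencies: window:5, has:5, there:5, mountain:2, here:2, who:2, through:2, her:1, chair:1, hat:1, onto:1, for:1, forest:1, fish:1, tell:1
Hapax (freq=1): chair, fish, for, forest, hat, her, onto, tell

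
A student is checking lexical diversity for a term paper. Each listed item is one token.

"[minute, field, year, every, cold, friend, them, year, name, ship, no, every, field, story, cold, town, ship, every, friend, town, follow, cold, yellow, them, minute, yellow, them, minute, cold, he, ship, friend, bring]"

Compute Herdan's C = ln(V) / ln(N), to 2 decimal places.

0.79

N = 33, V = 16.
ln(V) = 2.772589, ln(N) = 3.496508
C = 2.772589 / 3.496508 = 0.79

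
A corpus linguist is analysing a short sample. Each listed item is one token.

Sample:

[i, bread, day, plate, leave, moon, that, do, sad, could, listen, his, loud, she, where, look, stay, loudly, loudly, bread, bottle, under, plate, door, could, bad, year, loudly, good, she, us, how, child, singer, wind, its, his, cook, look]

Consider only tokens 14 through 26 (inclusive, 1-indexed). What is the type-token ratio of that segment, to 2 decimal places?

0.92

Segment tokens 14–26: she, where, look, stay, loudly, loudly, bread, bottle, under, plate, door, could, bad
Segment N = 13, segment V = 12.
TTR = 12 / 13 = 0.92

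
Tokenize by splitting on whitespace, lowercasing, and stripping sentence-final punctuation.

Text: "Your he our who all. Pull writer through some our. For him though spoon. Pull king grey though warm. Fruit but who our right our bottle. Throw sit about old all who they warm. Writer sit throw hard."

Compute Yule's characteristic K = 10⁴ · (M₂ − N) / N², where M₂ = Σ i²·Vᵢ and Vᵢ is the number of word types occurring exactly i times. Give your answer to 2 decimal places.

221.61

Frequencies: our:4, who:3, all:2, pull:2, writer:2, though:2, warm:2, throw:2, sit:2, your:1, he:1, through:1, some:1, for:1, him:1, spoon:1, king:1, grey:1, fruit:1, but:1, … (6 more, each freq 1)
N = 38. Frequency spectrum: V_1=17, V_2=7, V_3=1, V_4=1
M₂ = 1²·17 + 2²·7 + 3²·1 + 4²·1 = 70
K = 10000 × (70 − 38) / 38² = 221.61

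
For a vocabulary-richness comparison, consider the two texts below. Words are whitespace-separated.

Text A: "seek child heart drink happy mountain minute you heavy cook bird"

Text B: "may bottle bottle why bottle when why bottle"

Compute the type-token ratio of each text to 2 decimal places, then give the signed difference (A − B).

TTR(A) = 11/11 = 1.00
TTR(B) = 4/8 = 0.50
Difference = 1.00 − 0.50 = 0.50

0.50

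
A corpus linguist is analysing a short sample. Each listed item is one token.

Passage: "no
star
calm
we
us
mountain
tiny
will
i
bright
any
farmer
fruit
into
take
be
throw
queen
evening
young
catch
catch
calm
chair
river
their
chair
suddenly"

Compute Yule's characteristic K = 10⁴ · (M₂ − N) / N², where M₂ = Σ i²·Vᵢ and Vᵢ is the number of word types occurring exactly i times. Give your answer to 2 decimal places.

Frequencies: calm:2, catch:2, chair:2, no:1, star:1, we:1, us:1, mountain:1, tiny:1, will:1, i:1, bright:1, any:1, farmer:1, fruit:1, into:1, take:1, be:1, throw:1, queen:1, … (5 more, each freq 1)
N = 28. Frequency spectrum: V_1=22, V_2=3
M₂ = 1²·22 + 2²·3 = 34
K = 10000 × (34 − 28) / 28² = 76.53

76.53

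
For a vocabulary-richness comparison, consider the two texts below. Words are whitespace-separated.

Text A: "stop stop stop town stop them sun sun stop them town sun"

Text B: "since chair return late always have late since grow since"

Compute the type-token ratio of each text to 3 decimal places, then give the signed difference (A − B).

-0.367

TTR(A) = 4/12 = 0.333
TTR(B) = 7/10 = 0.700
Difference = 0.333 − 0.700 = -0.367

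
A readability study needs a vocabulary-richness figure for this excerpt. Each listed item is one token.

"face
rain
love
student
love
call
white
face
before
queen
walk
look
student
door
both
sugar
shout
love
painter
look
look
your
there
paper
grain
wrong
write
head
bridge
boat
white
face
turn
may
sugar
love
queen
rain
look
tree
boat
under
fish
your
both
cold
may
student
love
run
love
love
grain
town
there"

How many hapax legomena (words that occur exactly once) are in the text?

18

Frequencies: love:7, look:4, face:3, student:3, rain:2, white:2, queen:2, both:2, sugar:2, your:2, there:2, grain:2, boat:2, may:2, call:1, before:1, walk:1, door:1, shout:1, painter:1, … (12 more, each freq 1)
Hapax (freq=1): before, bridge, call, cold, door, fish, head, painter, paper, run, shout, town, tree, turn, under, walk, write, wrong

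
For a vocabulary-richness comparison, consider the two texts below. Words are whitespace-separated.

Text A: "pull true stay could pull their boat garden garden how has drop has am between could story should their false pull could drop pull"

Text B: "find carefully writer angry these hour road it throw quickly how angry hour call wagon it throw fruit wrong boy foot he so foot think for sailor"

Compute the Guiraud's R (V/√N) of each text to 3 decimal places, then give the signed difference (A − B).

-1.172

A: V=15, N=24, R=3.062
B: V=22, N=27, R=4.234
Difference = 3.062 − 4.234 = -1.172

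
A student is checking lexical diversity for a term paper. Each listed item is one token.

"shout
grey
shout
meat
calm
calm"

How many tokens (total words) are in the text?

6

Tokens: shout, grey, shout, meat, calm, calm
N = 6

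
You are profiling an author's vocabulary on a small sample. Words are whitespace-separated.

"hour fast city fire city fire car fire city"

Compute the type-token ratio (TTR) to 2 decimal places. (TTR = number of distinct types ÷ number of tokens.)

N = 9 tokens, V = 5 types.
TTR = V / N = 5 / 9 = 0.56

0.56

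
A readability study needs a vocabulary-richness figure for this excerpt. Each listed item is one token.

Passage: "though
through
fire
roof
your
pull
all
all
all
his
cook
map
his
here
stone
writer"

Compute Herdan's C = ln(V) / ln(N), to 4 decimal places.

0.9251

N = 16, V = 13.
ln(V) = 2.564949, ln(N) = 2.772589
C = 2.564949 / 2.772589 = 0.9251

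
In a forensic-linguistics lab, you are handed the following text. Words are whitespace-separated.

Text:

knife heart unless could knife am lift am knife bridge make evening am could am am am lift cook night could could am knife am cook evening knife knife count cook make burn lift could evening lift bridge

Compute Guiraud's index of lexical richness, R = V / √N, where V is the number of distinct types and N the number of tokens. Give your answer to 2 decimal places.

2.11

N = 38, V = 13.
√N = 6.164414
R = 13 / 6.164414 = 2.11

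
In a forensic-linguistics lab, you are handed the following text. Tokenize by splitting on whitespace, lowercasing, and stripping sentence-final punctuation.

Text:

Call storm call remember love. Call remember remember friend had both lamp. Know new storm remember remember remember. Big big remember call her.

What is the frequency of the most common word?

Frequencies: remember:7, call:4, storm:2, big:2, love:1, friend:1, had:1, both:1, lamp:1, know:1, new:1, her:1
Most common: 'remember' with frequency 7.

7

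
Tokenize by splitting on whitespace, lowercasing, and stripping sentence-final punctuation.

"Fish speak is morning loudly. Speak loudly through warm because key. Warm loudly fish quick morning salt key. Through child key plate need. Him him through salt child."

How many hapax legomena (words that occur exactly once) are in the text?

Frequencies: loudly:3, through:3, key:3, fish:2, speak:2, morning:2, warm:2, salt:2, child:2, him:2, is:1, because:1, quick:1, plate:1, need:1
Hapax (freq=1): because, is, need, plate, quick

5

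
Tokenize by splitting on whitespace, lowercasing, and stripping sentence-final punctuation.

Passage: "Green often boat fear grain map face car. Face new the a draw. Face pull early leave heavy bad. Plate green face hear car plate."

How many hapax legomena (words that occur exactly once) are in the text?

15

Frequencies: face:4, green:2, car:2, plate:2, often:1, boat:1, fear:1, grain:1, map:1, new:1, the:1, a:1, draw:1, pull:1, early:1, leave:1, heavy:1, bad:1, hear:1
Hapax (freq=1): a, bad, boat, draw, early, fear, grain, hear, heavy, leave, map, new, often, pull, the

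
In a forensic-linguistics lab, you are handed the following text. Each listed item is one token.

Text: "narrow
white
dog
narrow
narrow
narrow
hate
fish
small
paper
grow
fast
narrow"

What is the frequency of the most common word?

5

Frequencies: narrow:5, white:1, dog:1, hate:1, fish:1, small:1, paper:1, grow:1, fast:1
Most common: 'narrow' with frequency 5.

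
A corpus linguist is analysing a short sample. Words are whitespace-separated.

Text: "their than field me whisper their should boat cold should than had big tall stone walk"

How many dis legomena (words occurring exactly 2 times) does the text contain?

Frequencies: their:2, than:2, should:2, field:1, me:1, whisper:1, boat:1, cold:1, had:1, big:1, tall:1, stone:1, walk:1
Words with frequency 2: should, than, their

3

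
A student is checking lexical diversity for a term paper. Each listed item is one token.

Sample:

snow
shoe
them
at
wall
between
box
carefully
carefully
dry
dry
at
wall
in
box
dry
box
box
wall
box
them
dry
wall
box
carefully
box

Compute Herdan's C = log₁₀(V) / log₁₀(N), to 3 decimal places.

N = 26, V = 10.
log₁₀(V) = 1.000000, log₁₀(N) = 1.414973
C = 1.000000 / 1.414973 = 0.707

0.707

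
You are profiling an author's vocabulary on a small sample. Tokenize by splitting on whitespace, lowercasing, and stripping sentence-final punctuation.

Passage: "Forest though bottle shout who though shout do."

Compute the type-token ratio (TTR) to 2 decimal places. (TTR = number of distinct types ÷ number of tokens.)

0.75

N = 8 tokens, V = 6 types.
TTR = V / N = 6 / 8 = 0.75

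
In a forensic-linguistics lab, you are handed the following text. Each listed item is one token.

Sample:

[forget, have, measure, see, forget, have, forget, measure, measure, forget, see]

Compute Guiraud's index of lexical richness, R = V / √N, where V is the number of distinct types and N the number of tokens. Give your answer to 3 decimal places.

N = 11, V = 4.
√N = 3.316625
R = 4 / 3.316625 = 1.206

1.206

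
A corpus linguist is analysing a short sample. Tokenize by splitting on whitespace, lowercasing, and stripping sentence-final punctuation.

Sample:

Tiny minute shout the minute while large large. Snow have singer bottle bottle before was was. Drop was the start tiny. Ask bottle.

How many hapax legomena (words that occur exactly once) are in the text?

9

Frequencies: bottle:3, was:3, tiny:2, minute:2, the:2, large:2, shout:1, while:1, snow:1, have:1, singer:1, before:1, drop:1, start:1, ask:1
Hapax (freq=1): ask, before, drop, have, shout, singer, snow, start, while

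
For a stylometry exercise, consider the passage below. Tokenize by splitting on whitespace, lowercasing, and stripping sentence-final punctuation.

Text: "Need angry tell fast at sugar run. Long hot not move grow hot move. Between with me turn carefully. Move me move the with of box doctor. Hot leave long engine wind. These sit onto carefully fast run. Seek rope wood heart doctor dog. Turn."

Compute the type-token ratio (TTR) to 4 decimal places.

0.7111

N = 45 tokens, V = 32 types.
TTR = V / N = 32 / 45 = 0.7111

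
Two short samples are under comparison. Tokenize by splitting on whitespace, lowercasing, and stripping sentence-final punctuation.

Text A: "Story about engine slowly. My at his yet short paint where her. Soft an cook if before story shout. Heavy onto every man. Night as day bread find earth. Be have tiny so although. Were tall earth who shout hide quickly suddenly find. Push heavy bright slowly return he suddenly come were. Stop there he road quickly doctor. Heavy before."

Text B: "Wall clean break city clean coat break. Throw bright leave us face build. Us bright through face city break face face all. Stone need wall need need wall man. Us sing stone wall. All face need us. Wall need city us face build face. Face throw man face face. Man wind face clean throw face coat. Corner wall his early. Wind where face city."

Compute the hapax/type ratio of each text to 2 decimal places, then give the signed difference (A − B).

0.45

A: hapax=37, V=48, ratio=0.77
B: hapax=7, V=22, ratio=0.32
Difference = 0.77 − 0.32 = 0.45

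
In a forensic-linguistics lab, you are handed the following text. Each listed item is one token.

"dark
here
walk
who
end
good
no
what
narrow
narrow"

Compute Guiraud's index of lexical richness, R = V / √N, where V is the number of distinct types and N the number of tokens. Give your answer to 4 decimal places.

N = 10, V = 9.
√N = 3.162278
R = 9 / 3.162278 = 2.8460

2.8460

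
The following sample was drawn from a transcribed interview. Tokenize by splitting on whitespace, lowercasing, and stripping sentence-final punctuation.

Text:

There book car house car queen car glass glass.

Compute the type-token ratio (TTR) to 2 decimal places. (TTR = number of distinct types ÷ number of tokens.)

0.67

N = 9 tokens, V = 6 types.
TTR = V / N = 6 / 9 = 0.67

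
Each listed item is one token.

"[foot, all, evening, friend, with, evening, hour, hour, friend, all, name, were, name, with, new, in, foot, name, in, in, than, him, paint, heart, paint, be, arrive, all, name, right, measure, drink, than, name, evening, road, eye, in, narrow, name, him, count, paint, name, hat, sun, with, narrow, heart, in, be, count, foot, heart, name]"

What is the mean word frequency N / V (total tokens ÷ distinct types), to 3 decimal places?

N = 55 tokens, V = 25 types.
Mean frequency = N / V = 55 / 25 = 2.200

2.200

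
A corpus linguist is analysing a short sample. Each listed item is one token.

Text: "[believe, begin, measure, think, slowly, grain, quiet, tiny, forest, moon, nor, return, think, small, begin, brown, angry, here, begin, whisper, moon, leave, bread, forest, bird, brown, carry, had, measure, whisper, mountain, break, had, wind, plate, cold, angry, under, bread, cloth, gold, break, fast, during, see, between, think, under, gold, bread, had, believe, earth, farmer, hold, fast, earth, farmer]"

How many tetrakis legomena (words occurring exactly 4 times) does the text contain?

Frequencies: begin:3, think:3, bread:3, had:3, believe:2, measure:2, forest:2, moon:2, brown:2, angry:2, whisper:2, break:2, under:2, gold:2, fast:2, earth:2, farmer:2, slowly:1, grain:1, quiet:1, … (17 more, each freq 1)
Words with frequency 4: (none)

0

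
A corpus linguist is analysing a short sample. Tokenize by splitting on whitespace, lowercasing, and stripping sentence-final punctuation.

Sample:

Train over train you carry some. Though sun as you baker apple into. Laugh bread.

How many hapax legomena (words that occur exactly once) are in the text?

11

Frequencies: train:2, you:2, over:1, carry:1, some:1, though:1, sun:1, as:1, baker:1, apple:1, into:1, laugh:1, bread:1
Hapax (freq=1): apple, as, baker, bread, carry, into, laugh, over, some, sun, though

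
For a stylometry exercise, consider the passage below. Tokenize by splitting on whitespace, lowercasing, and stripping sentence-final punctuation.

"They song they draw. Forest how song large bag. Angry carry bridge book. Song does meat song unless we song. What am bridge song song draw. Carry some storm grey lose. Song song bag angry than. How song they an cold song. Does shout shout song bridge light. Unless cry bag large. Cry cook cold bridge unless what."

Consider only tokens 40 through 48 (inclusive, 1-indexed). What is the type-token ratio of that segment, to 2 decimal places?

0.78

Segment tokens 40–48: an, cold, song, does, shout, shout, song, bridge, light
Segment N = 9, segment V = 7.
TTR = 7 / 9 = 0.78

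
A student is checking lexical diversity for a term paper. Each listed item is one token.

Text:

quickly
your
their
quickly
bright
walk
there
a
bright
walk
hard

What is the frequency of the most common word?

2

Frequencies: quickly:2, bright:2, walk:2, your:1, their:1, there:1, a:1, hard:1
Most common: 'quickly' with frequency 2.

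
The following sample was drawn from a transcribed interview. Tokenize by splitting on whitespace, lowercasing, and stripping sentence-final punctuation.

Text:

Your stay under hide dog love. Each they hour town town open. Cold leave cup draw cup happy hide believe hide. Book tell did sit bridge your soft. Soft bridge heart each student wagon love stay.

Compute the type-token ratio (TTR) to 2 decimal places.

N = 36 tokens, V = 26 types.
TTR = V / N = 26 / 36 = 0.72

0.72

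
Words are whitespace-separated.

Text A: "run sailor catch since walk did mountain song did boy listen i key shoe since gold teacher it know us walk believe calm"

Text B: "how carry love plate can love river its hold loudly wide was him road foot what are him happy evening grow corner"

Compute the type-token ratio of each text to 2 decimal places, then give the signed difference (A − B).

-0.04

TTR(A) = 20/23 = 0.87
TTR(B) = 20/22 = 0.91
Difference = 0.87 − 0.91 = -0.04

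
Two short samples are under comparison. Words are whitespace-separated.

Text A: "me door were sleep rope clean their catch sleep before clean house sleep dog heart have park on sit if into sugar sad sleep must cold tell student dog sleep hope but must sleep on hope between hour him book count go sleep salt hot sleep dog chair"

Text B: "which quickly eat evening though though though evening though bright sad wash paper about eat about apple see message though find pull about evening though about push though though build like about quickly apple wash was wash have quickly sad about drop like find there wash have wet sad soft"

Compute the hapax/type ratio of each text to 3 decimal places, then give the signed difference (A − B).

A: hapax=29, V=35, ratio=0.829
B: hapax=13, V=24, ratio=0.542
Difference = 0.829 − 0.542 = 0.287

0.287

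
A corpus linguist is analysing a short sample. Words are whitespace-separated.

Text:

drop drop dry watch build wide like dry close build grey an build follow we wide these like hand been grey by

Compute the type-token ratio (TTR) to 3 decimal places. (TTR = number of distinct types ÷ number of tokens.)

N = 22 tokens, V = 15 types.
TTR = V / N = 15 / 22 = 0.682

0.682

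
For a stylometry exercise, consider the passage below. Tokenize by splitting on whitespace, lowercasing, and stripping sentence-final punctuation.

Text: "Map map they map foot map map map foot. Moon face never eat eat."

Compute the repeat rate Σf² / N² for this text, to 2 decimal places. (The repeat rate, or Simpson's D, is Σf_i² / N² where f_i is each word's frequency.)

0.24

Frequencies: map:6, foot:2, eat:2, they:1, moon:1, face:1, never:1
Σf² = 48; N² = 196
Repeat rate = 48 / 196 = 0.24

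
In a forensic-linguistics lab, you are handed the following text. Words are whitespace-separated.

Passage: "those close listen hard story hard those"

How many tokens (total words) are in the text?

7

Tokens: those, close, listen, hard, story, hard, those
N = 7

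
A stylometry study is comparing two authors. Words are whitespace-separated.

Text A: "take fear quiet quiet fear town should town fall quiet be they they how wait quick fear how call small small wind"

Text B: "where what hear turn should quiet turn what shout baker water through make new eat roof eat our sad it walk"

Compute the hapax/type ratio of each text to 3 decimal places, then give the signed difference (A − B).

A: hapax=8, V=14, ratio=0.571
B: hapax=15, V=18, ratio=0.833
Difference = 0.571 − 0.833 = -0.262

-0.262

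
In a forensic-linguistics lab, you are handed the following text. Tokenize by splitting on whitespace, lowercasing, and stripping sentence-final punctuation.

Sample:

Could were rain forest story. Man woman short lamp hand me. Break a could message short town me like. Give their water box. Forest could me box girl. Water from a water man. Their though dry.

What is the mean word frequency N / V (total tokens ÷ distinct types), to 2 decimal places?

1.50

N = 36 tokens, V = 24 types.
Mean frequency = N / V = 36 / 24 = 1.50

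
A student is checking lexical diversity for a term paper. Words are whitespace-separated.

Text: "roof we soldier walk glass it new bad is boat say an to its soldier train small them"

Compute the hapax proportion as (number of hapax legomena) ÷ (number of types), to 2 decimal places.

Frequencies: soldier:2, roof:1, we:1, walk:1, glass:1, it:1, new:1, bad:1, is:1, boat:1, say:1, an:1, to:1, its:1, train:1, small:1, them:1
Hapax count = 16; type count = 17.
Ratio = 16 / 17 = 0.94

0.94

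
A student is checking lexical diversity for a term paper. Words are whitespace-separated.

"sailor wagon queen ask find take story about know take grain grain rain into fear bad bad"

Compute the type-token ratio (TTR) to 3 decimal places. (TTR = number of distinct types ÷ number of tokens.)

0.824

N = 17 tokens, V = 14 types.
TTR = V / N = 14 / 17 = 0.824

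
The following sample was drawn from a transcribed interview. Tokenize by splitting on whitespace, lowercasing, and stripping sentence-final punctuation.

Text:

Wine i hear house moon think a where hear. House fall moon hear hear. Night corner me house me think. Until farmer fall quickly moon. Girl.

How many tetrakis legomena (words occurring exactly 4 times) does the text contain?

1

Frequencies: hear:4, house:3, moon:3, think:2, fall:2, me:2, wine:1, i:1, a:1, where:1, night:1, corner:1, until:1, farmer:1, quickly:1, girl:1
Words with frequency 4: hear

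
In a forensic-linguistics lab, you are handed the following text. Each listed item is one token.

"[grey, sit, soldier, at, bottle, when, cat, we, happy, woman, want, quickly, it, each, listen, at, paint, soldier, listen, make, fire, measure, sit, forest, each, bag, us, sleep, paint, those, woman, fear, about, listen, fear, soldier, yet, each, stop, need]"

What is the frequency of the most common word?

3

Frequencies: soldier:3, each:3, listen:3, sit:2, at:2, woman:2, paint:2, fear:2, grey:1, bottle:1, when:1, cat:1, we:1, happy:1, want:1, quickly:1, it:1, make:1, fire:1, measure:1, … (9 more, each freq 1)
Most common: 'soldier' with frequency 3.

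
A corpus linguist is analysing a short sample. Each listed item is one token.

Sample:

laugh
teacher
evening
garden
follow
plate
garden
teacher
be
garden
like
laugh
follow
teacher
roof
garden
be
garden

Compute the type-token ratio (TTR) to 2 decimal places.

N = 18 tokens, V = 9 types.
TTR = V / N = 9 / 18 = 0.50

0.50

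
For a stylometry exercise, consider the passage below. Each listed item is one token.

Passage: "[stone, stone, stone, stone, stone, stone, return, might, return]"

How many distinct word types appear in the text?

3

Distinct types: {might, return, stone}
V = 3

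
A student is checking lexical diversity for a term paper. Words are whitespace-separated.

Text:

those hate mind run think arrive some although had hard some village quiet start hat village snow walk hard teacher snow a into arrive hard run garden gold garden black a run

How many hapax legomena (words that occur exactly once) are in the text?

14

Frequencies: run:3, hard:3, arrive:2, some:2, village:2, snow:2, a:2, garden:2, those:1, hate:1, mind:1, think:1, although:1, had:1, quiet:1, start:1, hat:1, walk:1, teacher:1, into:1, … (2 more, each freq 1)
Hapax (freq=1): although, black, gold, had, hat, hate, into, mind, quiet, start, teacher, think, those, walk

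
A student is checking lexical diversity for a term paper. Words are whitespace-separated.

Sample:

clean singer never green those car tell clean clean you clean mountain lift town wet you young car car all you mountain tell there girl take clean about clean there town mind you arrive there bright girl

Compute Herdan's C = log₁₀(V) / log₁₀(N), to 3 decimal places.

0.843

N = 37, V = 21.
log₁₀(V) = 1.322219, log₁₀(N) = 1.568202
C = 1.322219 / 1.568202 = 0.843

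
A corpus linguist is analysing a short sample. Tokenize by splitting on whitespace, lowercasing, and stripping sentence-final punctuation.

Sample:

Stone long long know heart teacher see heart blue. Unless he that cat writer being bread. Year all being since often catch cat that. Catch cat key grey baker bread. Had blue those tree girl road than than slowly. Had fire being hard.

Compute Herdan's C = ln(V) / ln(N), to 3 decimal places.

N = 43, V = 31.
ln(V) = 3.433987, ln(N) = 3.761200
C = 3.433987 / 3.761200 = 0.913

0.913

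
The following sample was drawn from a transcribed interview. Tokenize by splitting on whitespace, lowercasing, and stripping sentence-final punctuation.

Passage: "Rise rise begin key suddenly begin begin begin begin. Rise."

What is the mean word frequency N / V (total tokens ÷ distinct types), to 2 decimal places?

N = 10 tokens, V = 4 types.
Mean frequency = N / V = 10 / 4 = 2.50

2.50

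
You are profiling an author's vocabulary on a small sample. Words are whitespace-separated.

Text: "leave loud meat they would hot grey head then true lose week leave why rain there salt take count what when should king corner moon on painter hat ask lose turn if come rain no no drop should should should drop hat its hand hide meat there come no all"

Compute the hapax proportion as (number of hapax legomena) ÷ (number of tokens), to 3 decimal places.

Frequencies: should:4, no:3, leave:2, meat:2, lose:2, rain:2, there:2, hat:2, come:2, drop:2, loud:1, they:1, would:1, hot:1, grey:1, head:1, then:1, true:1, week:1, why:1, … (17 more, each freq 1)
Hapax count = 27; token count = 50.
Ratio = 27 / 50 = 0.540

0.540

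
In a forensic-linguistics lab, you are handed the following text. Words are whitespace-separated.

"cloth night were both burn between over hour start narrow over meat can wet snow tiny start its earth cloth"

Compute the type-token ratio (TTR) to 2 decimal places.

0.85

N = 20 tokens, V = 17 types.
TTR = V / N = 17 / 20 = 0.85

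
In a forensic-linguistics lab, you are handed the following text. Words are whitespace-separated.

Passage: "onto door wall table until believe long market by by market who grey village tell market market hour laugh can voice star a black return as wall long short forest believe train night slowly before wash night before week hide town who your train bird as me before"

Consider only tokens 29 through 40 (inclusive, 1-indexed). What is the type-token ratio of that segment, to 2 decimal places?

0.83

Segment tokens 29–40: short, forest, believe, train, night, slowly, before, wash, night, before, week, hide
Segment N = 12, segment V = 10.
TTR = 10 / 12 = 0.83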